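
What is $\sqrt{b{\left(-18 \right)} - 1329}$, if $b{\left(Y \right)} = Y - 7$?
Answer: $i \sqrt{1354} \approx 36.797 i$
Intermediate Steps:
$b{\left(Y \right)} = -7 + Y$
$\sqrt{b{\left(-18 \right)} - 1329} = \sqrt{\left(-7 - 18\right) - 1329} = \sqrt{-25 - 1329} = \sqrt{-1354} = i \sqrt{1354}$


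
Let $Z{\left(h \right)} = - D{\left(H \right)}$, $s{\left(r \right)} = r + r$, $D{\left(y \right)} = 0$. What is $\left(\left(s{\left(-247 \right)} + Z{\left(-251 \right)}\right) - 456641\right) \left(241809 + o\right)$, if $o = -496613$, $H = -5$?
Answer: $116479826540$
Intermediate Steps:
$s{\left(r \right)} = 2 r$
$Z{\left(h \right)} = 0$ ($Z{\left(h \right)} = \left(-1\right) 0 = 0$)
$\left(\left(s{\left(-247 \right)} + Z{\left(-251 \right)}\right) - 456641\right) \left(241809 + o\right) = \left(\left(2 \left(-247\right) + 0\right) - 456641\right) \left(241809 - 496613\right) = \left(\left(-494 + 0\right) - 456641\right) \left(-254804\right) = \left(-494 - 456641\right) \left(-254804\right) = \left(-457135\right) \left(-254804\right) = 116479826540$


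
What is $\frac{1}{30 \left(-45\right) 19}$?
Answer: $- \frac{1}{25650} \approx -3.8986 \cdot 10^{-5}$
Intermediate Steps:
$\frac{1}{30 \left(-45\right) 19} = \frac{1}{\left(-1350\right) 19} = \frac{1}{-25650} = - \frac{1}{25650}$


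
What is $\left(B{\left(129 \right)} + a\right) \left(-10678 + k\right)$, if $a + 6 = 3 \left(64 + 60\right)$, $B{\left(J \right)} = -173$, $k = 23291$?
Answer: $2434309$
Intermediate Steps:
$a = 366$ ($a = -6 + 3 \left(64 + 60\right) = -6 + 3 \cdot 124 = -6 + 372 = 366$)
$\left(B{\left(129 \right)} + a\right) \left(-10678 + k\right) = \left(-173 + 366\right) \left(-10678 + 23291\right) = 193 \cdot 12613 = 2434309$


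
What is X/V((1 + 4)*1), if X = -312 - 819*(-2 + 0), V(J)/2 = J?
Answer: 663/5 ≈ 132.60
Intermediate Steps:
V(J) = 2*J
X = 1326 (X = -312 - 819*(-2) = -312 - 273*(-6) = -312 + 1638 = 1326)
X/V((1 + 4)*1) = 1326/((2*((1 + 4)*1))) = 1326/((2*(5*1))) = 1326/((2*5)) = 1326/10 = 1326*(⅒) = 663/5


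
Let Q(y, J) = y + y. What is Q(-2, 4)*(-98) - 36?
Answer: 356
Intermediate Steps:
Q(y, J) = 2*y
Q(-2, 4)*(-98) - 36 = (2*(-2))*(-98) - 36 = -4*(-98) - 36 = 392 - 36 = 356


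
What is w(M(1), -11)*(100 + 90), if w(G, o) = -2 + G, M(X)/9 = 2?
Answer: 3040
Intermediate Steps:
M(X) = 18 (M(X) = 9*2 = 18)
w(M(1), -11)*(100 + 90) = (-2 + 18)*(100 + 90) = 16*190 = 3040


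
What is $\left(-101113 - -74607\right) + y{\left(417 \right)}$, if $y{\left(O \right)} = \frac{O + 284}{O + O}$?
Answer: $- \frac{22105303}{834} \approx -26505.0$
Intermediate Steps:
$y{\left(O \right)} = \frac{284 + O}{2 O}$
$\left(-101113 - -74607\right) + y{\left(417 \right)} = \left(-101113 - -74607\right) + \frac{284 + 417}{2 \cdot 417} = \left(-101113 + 74607\right) + \frac{1}{2} \cdot \frac{1}{417} \cdot 701 = -26506 + \frac{701}{834} = - \frac{22105303}{834}$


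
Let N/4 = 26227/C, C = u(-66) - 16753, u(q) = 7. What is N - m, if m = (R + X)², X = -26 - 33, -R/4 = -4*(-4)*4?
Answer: -830863379/8373 ≈ -99231.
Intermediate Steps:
R = -256 (R = -4*(-4*(-4))*4 = -64*4 = -4*64 = -256)
X = -59
m = 99225 (m = (-256 - 59)² = (-315)² = 99225)
C = -16746 (C = 7 - 16753 = -16746)
N = -52454/8373 (N = 4*(26227/(-16746)) = 4*(26227*(-1/16746)) = 4*(-26227/16746) = -52454/8373 ≈ -6.2647)
N - m = -52454/8373 - 1*99225 = -52454/8373 - 99225 = -830863379/8373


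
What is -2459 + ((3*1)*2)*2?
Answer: -2447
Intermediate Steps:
-2459 + ((3*1)*2)*2 = -2459 + (3*2)*2 = -2459 + 6*2 = -2459 + 12 = -2447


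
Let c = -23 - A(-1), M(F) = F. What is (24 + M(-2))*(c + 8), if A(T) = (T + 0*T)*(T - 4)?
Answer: -440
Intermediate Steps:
A(T) = T*(-4 + T) (A(T) = (T + 0)*(-4 + T) = T*(-4 + T))
c = -28 (c = -23 - (-1)*(-4 - 1) = -23 - (-1)*(-5) = -23 - 1*5 = -23 - 5 = -28)
(24 + M(-2))*(c + 8) = (24 - 2)*(-28 + 8) = 22*(-20) = -440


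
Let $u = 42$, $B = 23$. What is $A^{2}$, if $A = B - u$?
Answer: $361$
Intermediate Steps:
$A = -19$ ($A = 23 - 42 = -19$)
$A^{2} = \left(-19\right)^{2} = 361$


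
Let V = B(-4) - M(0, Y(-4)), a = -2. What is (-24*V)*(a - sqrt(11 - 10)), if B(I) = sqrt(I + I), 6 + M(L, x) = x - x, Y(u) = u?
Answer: 432 + 144*I*sqrt(2) ≈ 432.0 + 203.65*I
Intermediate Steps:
M(L, x) = -6 (M(L, x) = -6 + (x - x) = -6 + 0 = -6)
B(I) = sqrt(2)*sqrt(I) (B(I) = sqrt(2*I) = sqrt(2)*sqrt(I))
V = 6 + 2*I*sqrt(2) (V = sqrt(2)*sqrt(-4) - 1*(-6) = sqrt(2)*(2*I) + 6 = 2*I*sqrt(2) + 6 = 6 + 2*I*sqrt(2) ≈ 6.0 + 2.8284*I)
(-24*V)*(a - sqrt(11 - 10)) = (-24*(6 + 2*I*sqrt(2)))*(-2 - sqrt(11 - 10)) = (-144 - 48*I*sqrt(2))*(-2 - sqrt(1)) = (-144 - 48*I*sqrt(2))*(-2 - 1*1) = (-144 - 48*I*sqrt(2))*(-2 - 1) = (-144 - 48*I*sqrt(2))*(-3) = 432 + 144*I*sqrt(2)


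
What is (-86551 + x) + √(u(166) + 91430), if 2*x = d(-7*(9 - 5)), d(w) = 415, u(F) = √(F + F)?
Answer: -172687/2 + √(91430 + 2*√83) ≈ -86041.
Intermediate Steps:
u(F) = √2*√F (u(F) = √(2*F) = √2*√F)
x = 415/2 (x = (½)*415 = 415/2 ≈ 207.50)
(-86551 + x) + √(u(166) + 91430) = (-86551 + 415/2) + √(√2*√166 + 91430) = -172687/2 + √(2*√83 + 91430) = -172687/2 + √(91430 + 2*√83)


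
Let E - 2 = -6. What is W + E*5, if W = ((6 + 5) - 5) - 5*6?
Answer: -44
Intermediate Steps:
E = -4 (E = 2 - 6 = -4)
W = -24 (W = (11 - 5) - 30 = 6 - 30 = -24)
W + E*5 = -24 - 4*5 = -24 - 20 = -44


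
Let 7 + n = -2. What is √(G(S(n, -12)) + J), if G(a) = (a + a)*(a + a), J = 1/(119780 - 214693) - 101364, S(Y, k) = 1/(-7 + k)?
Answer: I*√6727383972043657/257621 ≈ 318.38*I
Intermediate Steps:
n = -9 (n = -7 - 2 = -9)
J = -9620761333/94913 (J = 1/(-94913) - 101364 = -1/94913 - 101364 = -9620761333/94913 ≈ -1.0136e+5)
G(a) = 4*a² (G(a) = (2*a)*(2*a) = 4*a²)
√(G(S(n, -12)) + J) = √(4*(1/(-7 - 12))² - 9620761333/94913) = √(4*(1/(-19))² - 9620761333/94913) = √(4*(-1/19)² - 9620761333/94913) = √(4*(1/361) - 9620761333/94913) = √(4/361 - 9620761333/94913) = √(-3473094461561/34263593) = I*√6727383972043657/257621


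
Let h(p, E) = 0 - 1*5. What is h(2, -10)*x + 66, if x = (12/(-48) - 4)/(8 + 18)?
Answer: 6949/104 ≈ 66.817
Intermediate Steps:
h(p, E) = -5 (h(p, E) = 0 - 5 = -5)
x = -17/104 (x = (12*(-1/48) - 4)/26 = (-1/4 - 4)*(1/26) = -17/4*1/26 = -17/104 ≈ -0.16346)
h(2, -10)*x + 66 = -5*(-17/104) + 66 = 85/104 + 66 = 6949/104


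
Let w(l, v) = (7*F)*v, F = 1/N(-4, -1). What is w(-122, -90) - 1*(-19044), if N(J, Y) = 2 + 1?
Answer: 18834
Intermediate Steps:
N(J, Y) = 3
F = ⅓ (F = 1/3 = ⅓ ≈ 0.33333)
w(l, v) = 7*v/3 (w(l, v) = (7*(⅓))*v = 7*v/3)
w(-122, -90) - 1*(-19044) = (7/3)*(-90) - 1*(-19044) = -210 + 19044 = 18834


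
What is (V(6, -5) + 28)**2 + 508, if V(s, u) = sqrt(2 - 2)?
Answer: 1292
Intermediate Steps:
V(s, u) = 0 (V(s, u) = sqrt(0) = 0)
(V(6, -5) + 28)**2 + 508 = (0 + 28)**2 + 508 = 28**2 + 508 = 784 + 508 = 1292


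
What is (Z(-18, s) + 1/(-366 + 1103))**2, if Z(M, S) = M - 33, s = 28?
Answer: 1412707396/543169 ≈ 2600.9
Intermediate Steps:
Z(M, S) = -33 + M
(Z(-18, s) + 1/(-366 + 1103))**2 = ((-33 - 18) + 1/(-366 + 1103))**2 = (-51 + 1/737)**2 = (-37586/737)**2 = 1412707396/543169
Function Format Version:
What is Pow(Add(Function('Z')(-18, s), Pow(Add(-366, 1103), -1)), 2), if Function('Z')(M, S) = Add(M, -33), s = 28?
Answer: Rational(1412707396, 543169) ≈ 2600.9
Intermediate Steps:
Function('Z')(M, S) = Add(-33, M)
Pow(Add(Function('Z')(-18, s), Pow(Add(-366, 1103), -1)), 2) = Pow(Add(Add(-33, -18), Pow(Add(-366, 1103), -1)), 2) = Pow(Add(-51, Pow(737, -1)), 2) = Pow(Add(-51, Rational(1, 737)), 2) = Pow(Rational(-37586, 737), 2) = Rational(1412707396, 543169)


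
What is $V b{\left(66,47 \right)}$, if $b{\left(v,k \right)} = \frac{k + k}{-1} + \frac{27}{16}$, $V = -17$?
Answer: $\frac{25109}{16} \approx 1569.3$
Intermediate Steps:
$b{\left(v,k \right)} = \frac{27}{16} - 2 k$ ($b{\left(v,k \right)} = 2 k \left(-1\right) + 27 \cdot \frac{1}{16} = - 2 k + \frac{27}{16} = \frac{27}{16} - 2 k$)
$V b{\left(66,47 \right)} = - 17 \left(\frac{27}{16} - 94\right) = \left(-17\right) \left(- \frac{1477}{16}\right) = \frac{25109}{16}$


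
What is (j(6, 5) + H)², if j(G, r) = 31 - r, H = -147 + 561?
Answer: 193600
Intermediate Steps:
H = 414
(j(6, 5) + H)² = ((31 - 1*5) + 414)² = ((31 - 5) + 414)² = (26 + 414)² = 440² = 193600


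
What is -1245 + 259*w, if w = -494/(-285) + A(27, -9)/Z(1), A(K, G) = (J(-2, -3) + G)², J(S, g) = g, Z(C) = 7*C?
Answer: 67979/15 ≈ 4531.9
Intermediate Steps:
A(K, G) = (-3 + G)²
w = 2342/105 (w = -494/(-285) + (-3 - 9)²/((7*1)) = -494*(-1/285) + (-12)²/7 = 26/15 + 144*(⅐) = 26/15 + 144/7 = 2342/105 ≈ 22.305)
-1245 + 259*w = -1245 + 259*(2342/105) = -1245 + 86654/15 = 67979/15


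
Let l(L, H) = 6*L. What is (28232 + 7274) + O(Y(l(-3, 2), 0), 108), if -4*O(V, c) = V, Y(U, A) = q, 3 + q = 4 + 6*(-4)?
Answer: 142047/4 ≈ 35512.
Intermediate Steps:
q = -23 (q = -3 + (4 + 6*(-4)) = -3 + (4 - 24) = -3 - 20 = -23)
Y(U, A) = -23
O(V, c) = -V/4
(28232 + 7274) + O(Y(l(-3, 2), 0), 108) = (28232 + 7274) - ¼*(-23) = 35506 + 23/4 = 142047/4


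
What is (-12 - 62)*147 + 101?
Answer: -10777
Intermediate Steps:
(-12 - 62)*147 + 101 = -74*147 + 101 = -10878 + 101 = -10777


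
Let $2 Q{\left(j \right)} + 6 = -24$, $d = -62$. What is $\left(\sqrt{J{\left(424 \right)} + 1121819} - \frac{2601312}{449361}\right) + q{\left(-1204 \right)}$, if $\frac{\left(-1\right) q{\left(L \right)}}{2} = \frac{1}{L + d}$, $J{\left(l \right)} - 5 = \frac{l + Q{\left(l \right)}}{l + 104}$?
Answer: $- \frac{182909015}{31605057} + \frac{\sqrt{19546674873}}{132} \approx 1053.4$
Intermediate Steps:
$Q{\left(j \right)} = -15$ ($Q{\left(j \right)} = -3 + \frac{1}{2} \left(-24\right) = -3 - 12 = -15$)
$J{\left(l \right)} = 5 + \frac{-15 + l}{104 + l}$ ($J{\left(l \right)} = 5 + \frac{l - 15}{l + 104} = 5 + \frac{-15 + l}{104 + l}$)
$q{\left(L \right)} = - \frac{2}{-62 + L}$ ($q{\left(L \right)} = - \frac{2}{L - 62} = - \frac{2}{-62 + L}$)
$\left(\sqrt{J{\left(424 \right)} + 1121819} - \frac{2601312}{449361}\right) + q{\left(-1204 \right)} = \left(\sqrt{\frac{505 + 6 \cdot 424}{104 + 424} + 1121819} - \frac{2601312}{449361}\right) - \frac{2}{-62 - 1204} = \left(\sqrt{\frac{505 + 2544}{528} + 1121819} - \frac{867104}{149787}\right) - \frac{2}{-1266} = \left(\sqrt{\frac{1}{528} \cdot 3049 + 1121819} - \frac{867104}{149787}\right) - - \frac{1}{633} = \left(\sqrt{\frac{3049}{528} + 1121819} - \frac{867104}{149787}\right) + \frac{1}{633} = \left(\sqrt{\frac{592323481}{528}} - \frac{867104}{149787}\right) + \frac{1}{633} = \left(\frac{\sqrt{19546674873}}{132} - \frac{867104}{149787}\right) + \frac{1}{633} = \left(- \frac{867104}{149787} + \frac{\sqrt{19546674873}}{132}\right) + \frac{1}{633} = - \frac{182909015}{31605057} + \frac{\sqrt{19546674873}}{132}$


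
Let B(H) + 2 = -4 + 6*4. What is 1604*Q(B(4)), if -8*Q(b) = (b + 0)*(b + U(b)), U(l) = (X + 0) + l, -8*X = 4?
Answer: -256239/2 ≈ -1.2812e+5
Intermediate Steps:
X = -½ (X = -⅛*4 = -½ ≈ -0.50000)
U(l) = -½ + l (U(l) = (-½ + 0) + l = -½ + l)
B(H) = 18 (B(H) = -2 + (-4 + 6*4) = -2 + (-4 + 24) = -2 + 20 = 18)
Q(b) = -b*(-½ + 2*b)/8 (Q(b) = -(b + 0)*(b + (-½ + b))/8 = -b*(-½ + 2*b)/8)
1604*Q(B(4)) = 1604*((1/16)*18*(1 - 4*18)) = 1604*((1/16)*18*(1 - 72)) = 1604*((1/16)*18*(-71)) = 1604*(-639/8) = -256239/2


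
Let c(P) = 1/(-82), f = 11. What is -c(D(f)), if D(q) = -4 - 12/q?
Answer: 1/82 ≈ 0.012195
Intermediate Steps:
D(q) = -4 - 12/q
c(P) = -1/82
-c(D(f)) = -1*(-1/82) = 1/82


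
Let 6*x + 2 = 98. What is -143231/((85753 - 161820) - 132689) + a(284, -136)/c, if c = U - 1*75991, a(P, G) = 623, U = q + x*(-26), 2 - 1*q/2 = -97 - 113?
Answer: 10753066085/15861907148 ≈ 0.67792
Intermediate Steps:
x = 16 (x = -⅓ + (⅙)*98 = -⅓ + 49/3 = 16)
q = 424 (q = 4 - 2*(-97 - 113) = 4 - 2*(-210) = 4 + 420 = 424)
U = 8 (U = 424 + 16*(-26) = 424 - 416 = 8)
c = -75983 (c = 8 - 1*75991 = 8 - 75991 = -75983)
-143231/((85753 - 161820) - 132689) + a(284, -136)/c = -143231/((85753 - 161820) - 132689) + 623/(-75983) = -143231/(-76067 - 132689) + 623*(-1/75983) = -143231/(-208756) - 623/75983 = -143231*(-1/208756) - 623/75983 = 143231/208756 - 623/75983 = 10753066085/15861907148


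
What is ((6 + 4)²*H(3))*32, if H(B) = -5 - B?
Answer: -25600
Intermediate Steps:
((6 + 4)²*H(3))*32 = ((6 + 4)²*(-5 - 1*3))*32 = (10²*(-5 - 3))*32 = (100*(-8))*32 = -800*32 = -25600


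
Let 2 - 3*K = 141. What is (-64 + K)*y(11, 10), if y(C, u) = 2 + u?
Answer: -1324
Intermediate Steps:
K = -139/3 (K = ⅔ - ⅓*141 = ⅔ - 47 = -139/3 ≈ -46.333)
(-64 + K)*y(11, 10) = (-64 - 139/3)*(2 + 10) = -331/3*12 = -1324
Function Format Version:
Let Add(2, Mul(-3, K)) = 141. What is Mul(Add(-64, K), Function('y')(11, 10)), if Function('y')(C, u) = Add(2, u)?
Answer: -1324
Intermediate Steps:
K = Rational(-139, 3) (K = Add(Rational(2, 3), Mul(Rational(-1, 3), 141)) = Add(Rational(2, 3), -47) = Rational(-139, 3) ≈ -46.333)
Mul(Add(-64, K), Function('y')(11, 10)) = Mul(Add(-64, Rational(-139, 3)), Add(2, 10)) = Mul(Rational(-331, 3), 12) = -1324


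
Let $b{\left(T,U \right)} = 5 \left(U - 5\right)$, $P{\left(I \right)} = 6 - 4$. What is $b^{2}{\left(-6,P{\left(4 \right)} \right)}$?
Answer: $225$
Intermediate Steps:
$P{\left(I \right)} = 2$ ($P{\left(I \right)} = 6 - 4 = 2$)
$b{\left(T,U \right)} = -25 + 5 U$ ($b{\left(T,U \right)} = 5 \left(-5 + U\right) = -25 + 5 U$)
$b^{2}{\left(-6,P{\left(4 \right)} \right)} = \left(-25 + 5 \cdot 2\right)^{2} = \left(-25 + 10\right)^{2} = \left(-15\right)^{2} = 225$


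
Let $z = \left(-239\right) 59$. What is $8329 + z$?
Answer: $-5772$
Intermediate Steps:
$z = -14101$
$8329 + z = 8329 - 14101 = -5772$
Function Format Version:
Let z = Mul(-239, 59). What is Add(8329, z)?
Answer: -5772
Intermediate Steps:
z = -14101
Add(8329, z) = Add(8329, -14101) = -5772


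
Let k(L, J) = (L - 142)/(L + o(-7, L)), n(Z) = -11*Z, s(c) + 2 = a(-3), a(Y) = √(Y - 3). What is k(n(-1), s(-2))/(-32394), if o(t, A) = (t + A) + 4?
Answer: 131/615486 ≈ 0.00021284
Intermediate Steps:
o(t, A) = 4 + A + t (o(t, A) = (A + t) + 4 = 4 + A + t)
a(Y) = √(-3 + Y)
s(c) = -2 + I*√6 (s(c) = -2 + √(-3 - 3) = -2 + √(-6) = -2 + I*√6)
k(L, J) = (-142 + L)/(-3 + 2*L) (k(L, J) = (L - 142)/(L + (4 + L - 7)) = (-142 + L)/(L + (-3 + L)) = (-142 + L)/(-3 + 2*L))
k(n(-1), s(-2))/(-32394) = ((-142 - 11*(-1))/(-3 + 2*(-11*(-1))))/(-32394) = ((-142 + 11)/(-3 + 2*11))*(-1/32394) = (-131/(-3 + 22))*(-1/32394) = (-131/19)*(-1/32394) = ((1/19)*(-131))*(-1/32394) = -131/19*(-1/32394) = 131/615486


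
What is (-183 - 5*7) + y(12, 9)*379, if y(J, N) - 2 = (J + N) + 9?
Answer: 11910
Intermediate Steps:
y(J, N) = 11 + J + N (y(J, N) = 2 + ((J + N) + 9) = 2 + (9 + J + N) = 11 + J + N)
(-183 - 5*7) + y(12, 9)*379 = (-183 - 5*7) + (11 + 12 + 9)*379 = (-183 - 1*35) + 32*379 = (-183 - 35) + 12128 = -218 + 12128 = 11910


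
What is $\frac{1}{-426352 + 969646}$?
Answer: $\frac{1}{543294} \approx 1.8406 \cdot 10^{-6}$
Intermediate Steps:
$\frac{1}{-426352 + 969646} = \frac{1}{543294}$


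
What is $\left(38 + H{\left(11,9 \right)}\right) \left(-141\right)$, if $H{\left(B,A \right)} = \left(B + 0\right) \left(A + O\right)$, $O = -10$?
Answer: $-3807$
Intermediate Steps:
$H{\left(B,A \right)} = B \left(-10 + A\right)$ ($H{\left(B,A \right)} = \left(B + 0\right) \left(A - 10\right) = B \left(-10 + A\right)$)
$\left(38 + H{\left(11,9 \right)}\right) \left(-141\right) = \left(38 + 11 \left(-10 + 9\right)\right) \left(-141\right) = \left(38 + 11 \left(-1\right)\right) \left(-141\right) = \left(38 - 11\right) \left(-141\right) = 27 \left(-141\right) = -3807$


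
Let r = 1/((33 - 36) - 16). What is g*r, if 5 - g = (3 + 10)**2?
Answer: 164/19 ≈ 8.6316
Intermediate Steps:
r = -1/19 (r = 1/(-3 - 16) = 1/(-19) = -1/19 ≈ -0.052632)
g = -164 (g = 5 - (3 + 10)**2 = 5 - 1*13**2 = 5 - 1*169 = 5 - 169 = -164)
g*r = -164*(-1/19) = 164/19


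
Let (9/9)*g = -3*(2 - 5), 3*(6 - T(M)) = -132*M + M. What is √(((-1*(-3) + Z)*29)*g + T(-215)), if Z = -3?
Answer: I*√84441/3 ≈ 96.862*I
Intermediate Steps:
T(M) = 6 + 131*M/3 (T(M) = 6 - (-132*M + M)/3 = 6 - (-131)*M/3 = 6 + 131*M/3)
g = 9 (g = -3*(2 - 5) = -3*(-3) = 9)
√(((-1*(-3) + Z)*29)*g + T(-215)) = √(((-1*(-3) - 3)*29)*9 + (6 + (131/3)*(-215))) = √(((3 - 3)*29)*9 + (6 - 28165/3)) = √((0*29)*9 - 28147/3) = √(0*9 - 28147/3) = √(0 - 28147/3) = √(-28147/3) = I*√84441/3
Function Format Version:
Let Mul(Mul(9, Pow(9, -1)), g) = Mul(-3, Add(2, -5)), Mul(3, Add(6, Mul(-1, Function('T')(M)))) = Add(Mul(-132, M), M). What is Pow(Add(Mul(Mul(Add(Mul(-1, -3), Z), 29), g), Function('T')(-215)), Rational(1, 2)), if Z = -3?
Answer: Mul(Rational(1, 3), I, Pow(84441, Rational(1, 2))) ≈ Mul(96.862, I)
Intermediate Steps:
Function('T')(M) = Add(6, Mul(Rational(131, 3), M)) (Function('T')(M) = Add(6, Mul(Rational(-1, 3), Add(Mul(-132, M), M))) = Add(6, Mul(Rational(-1, 3), Mul(-131, M))) = Add(6, Mul(Rational(131, 3), M)))
g = 9 (g = Mul(-3, Add(2, -5)) = Mul(-3, -3) = 9)
Pow(Add(Mul(Mul(Add(Mul(-1, -3), Z), 29), g), Function('T')(-215)), Rational(1, 2)) = Pow(Add(Mul(Mul(Add(Mul(-1, -3), -3), 29), 9), Add(6, Mul(Rational(131, 3), -215))), Rational(1, 2)) = Pow(Add(Mul(Mul(Add(3, -3), 29), 9), Add(6, Rational(-28165, 3))), Rational(1, 2)) = Pow(Add(Mul(Mul(0, 29), 9), Rational(-28147, 3)), Rational(1, 2)) = Pow(Add(Mul(0, 9), Rational(-28147, 3)), Rational(1, 2)) = Pow(Add(0, Rational(-28147, 3)), Rational(1, 2)) = Pow(Rational(-28147, 3), Rational(1, 2)) = Mul(Rational(1, 3), I, Pow(84441, Rational(1, 2)))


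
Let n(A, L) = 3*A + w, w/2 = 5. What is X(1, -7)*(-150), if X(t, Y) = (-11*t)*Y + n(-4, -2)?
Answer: -11250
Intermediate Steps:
w = 10 (w = 2*5 = 10)
n(A, L) = 10 + 3*A (n(A, L) = 3*A + 10 = 10 + 3*A)
X(t, Y) = -2 - 11*Y*t (X(t, Y) = (-11*t)*Y + (10 + 3*(-4)) = -11*Y*t + (10 - 12) = -11*Y*t - 2 = -2 - 11*Y*t)
X(1, -7)*(-150) = (-2 - 11*(-7)*1)*(-150) = (-2 + 77)*(-150) = 75*(-150) = -11250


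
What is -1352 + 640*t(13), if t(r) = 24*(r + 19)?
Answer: 490168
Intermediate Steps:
t(r) = 456 + 24*r (t(r) = 24*(19 + r) = 456 + 24*r)
-1352 + 640*t(13) = -1352 + 640*(456 + 24*13) = -1352 + 640*(456 + 312) = -1352 + 640*768 = -1352 + 491520 = 490168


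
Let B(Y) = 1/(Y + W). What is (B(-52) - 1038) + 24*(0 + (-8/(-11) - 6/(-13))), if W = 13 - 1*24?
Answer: -9094445/9009 ≈ -1009.5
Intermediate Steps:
W = -11 (W = 13 - 24 = -11)
B(Y) = 1/(-11 + Y) (B(Y) = 1/(Y - 11) = 1/(-11 + Y))
(B(-52) - 1038) + 24*(0 + (-8/(-11) - 6/(-13))) = (1/(-11 - 52) - 1038) + 24*(0 + (-8/(-11) - 6/(-13))) = (1/(-63) - 1038) + 24*(0 + (-8*(-1/11) - 6*(-1/13))) = (-1/63 - 1038) + 24*(0 + (8/11 + 6/13)) = -65395/63 + 24*(0 + 170/143) = -65395/63 + 24*(170/143) = -65395/63 + 4080/143 = -9094445/9009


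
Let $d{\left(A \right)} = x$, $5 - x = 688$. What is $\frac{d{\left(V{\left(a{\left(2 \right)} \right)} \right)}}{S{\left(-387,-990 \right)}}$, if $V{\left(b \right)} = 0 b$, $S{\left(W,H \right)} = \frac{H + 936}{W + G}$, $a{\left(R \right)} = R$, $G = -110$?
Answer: $- \frac{339451}{54} \approx -6286.1$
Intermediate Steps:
$x = -683$ ($x = 5 - 688 = -683$)
$S{\left(W,H \right)} = \frac{936 + H}{-110 + W}$ ($S{\left(W,H \right)} = \frac{H + 936}{W - 110} = \frac{936 + H}{-110 + W}$)
$V{\left(b \right)} = 0$
$d{\left(A \right)} = -683$
$\frac{d{\left(V{\left(a{\left(2 \right)} \right)} \right)}}{S{\left(-387,-990 \right)}} = - \frac{683}{\frac{1}{-110 - 387} \left(936 - 990\right)} = - \frac{683}{\frac{1}{-497} \left(-54\right)} = - \frac{683}{\left(- \frac{1}{497}\right) \left(-54\right)} = - \frac{683}{\frac{54}{497}} = \left(-683\right) \frac{497}{54} = - \frac{339451}{54}$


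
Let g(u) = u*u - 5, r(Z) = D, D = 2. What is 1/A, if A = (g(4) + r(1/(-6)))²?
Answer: 1/169 ≈ 0.0059172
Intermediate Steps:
r(Z) = 2
g(u) = -5 + u² (g(u) = u² - 5 = -5 + u²)
A = 169 (A = ((-5 + 4²) + 2)² = ((-5 + 16) + 2)² = (11 + 2)² = 13² = 169)
1/A = 1/169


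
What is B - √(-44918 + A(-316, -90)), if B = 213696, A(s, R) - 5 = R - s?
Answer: 213696 - I*√44687 ≈ 2.137e+5 - 211.39*I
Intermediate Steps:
A(s, R) = 5 + R - s (A(s, R) = 5 + (R - s) = 5 + R - s)
B - √(-44918 + A(-316, -90)) = 213696 - √(-44918 + (5 - 90 - 1*(-316))) = 213696 - √(-44918 + (5 - 90 + 316)) = 213696 - √(-44918 + 231) = 213696 - √(-44687) = 213696 - I*√44687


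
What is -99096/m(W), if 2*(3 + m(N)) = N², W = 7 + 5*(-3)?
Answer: -99096/29 ≈ -3417.1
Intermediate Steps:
W = -8 (W = 7 - 15 = -8)
m(N) = -3 + N²/2
-99096/m(W) = -99096/(-3 + (½)*(-8)²) = -99096/(-3 + (½)*64) = -99096/(-3 + 32) = -99096/29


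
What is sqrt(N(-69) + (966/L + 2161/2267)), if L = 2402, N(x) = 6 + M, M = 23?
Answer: sqrt(225022070122555)/2722667 ≈ 5.5096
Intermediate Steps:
N(x) = 29 (N(x) = 6 + 23 = 29)
sqrt(N(-69) + (966/L + 2161/2267)) = sqrt(29 + (966/2402 + 2161/2267)) = sqrt(29 + (966*(1/2402) + 2161*(1/2267))) = sqrt(29 + (483/1201 + 2161/2267)) = sqrt(29 + 3690322/2722667) = sqrt(82647665/2722667) = sqrt(225022070122555)/2722667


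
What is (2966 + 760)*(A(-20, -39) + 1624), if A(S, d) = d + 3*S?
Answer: 5682150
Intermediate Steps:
(2966 + 760)*(A(-20, -39) + 1624) = (2966 + 760)*((-39 + 3*(-20)) + 1624) = 3726*((-39 - 60) + 1624) = 3726*(-99 + 1624) = 3726*1525 = 5682150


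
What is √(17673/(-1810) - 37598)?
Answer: I*√123206795930/1810 ≈ 193.93*I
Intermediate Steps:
√(17673/(-1810) - 37598) = √(17673*(-1/1810) - 37598) = √(-17673/1810 - 37598) = √(-68070053/1810) = I*√123206795930/1810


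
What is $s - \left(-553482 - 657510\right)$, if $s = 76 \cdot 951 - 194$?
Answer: $1283074$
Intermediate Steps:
$s = 72082$ ($s = 72276 - 194 = 72082$)
$s - \left(-553482 - 657510\right) = 72082 - \left(-553482 - 657510\right) = 72082 - -1210992 = 72082 + 1210992 = 1283074$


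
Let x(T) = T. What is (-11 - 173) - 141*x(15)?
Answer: -2299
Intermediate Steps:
(-11 - 173) - 141*x(15) = (-11 - 173) - 141*15 = -184 - 2115 = -2299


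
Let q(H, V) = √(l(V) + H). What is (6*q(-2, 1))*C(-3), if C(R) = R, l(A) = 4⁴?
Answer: -18*√254 ≈ -286.87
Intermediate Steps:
l(A) = 256
q(H, V) = √(256 + H)
(6*q(-2, 1))*C(-3) = (6*√(256 - 2))*(-3) = (6*√254)*(-3) = -18*√254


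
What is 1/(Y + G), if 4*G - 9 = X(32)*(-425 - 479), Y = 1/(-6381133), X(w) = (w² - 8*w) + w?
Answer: -25524532/4614777955407 ≈ -5.5310e-6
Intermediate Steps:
X(w) = w² - 7*w
Y = -1/6381133 ≈ -1.5671e-7
G = -723191/4 (G = 9/4 + ((32*(-7 + 32))*(-425 - 479))/4 = 9/4 + ((32*25)*(-904))/4 = 9/4 + (800*(-904))/4 = 9/4 + (¼)*(-723200) = 9/4 - 180800 = -723191/4 ≈ -1.8080e+5)
1/(Y + G) = 1/(-1/6381133 - 723191/4) = 1/(-4614777955407/25524532) = -25524532/4614777955407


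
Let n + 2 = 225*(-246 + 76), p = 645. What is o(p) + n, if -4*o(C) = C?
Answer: -153653/4 ≈ -38413.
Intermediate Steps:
o(C) = -C/4
n = -38252 (n = -2 + 225*(-246 + 76) = -2 + 225*(-170) = -2 - 38250 = -38252)
o(p) + n = -¼*645 - 38252 = -645/4 - 38252 = -153653/4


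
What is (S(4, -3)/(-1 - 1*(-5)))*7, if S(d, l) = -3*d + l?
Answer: -105/4 ≈ -26.250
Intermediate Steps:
S(d, l) = l - 3*d
(S(4, -3)/(-1 - 1*(-5)))*7 = ((-3 - 3*4)/(-1 - 1*(-5)))*7 = ((-3 - 12)/(-1 + 5))*7 = -15/4*7 = -105/4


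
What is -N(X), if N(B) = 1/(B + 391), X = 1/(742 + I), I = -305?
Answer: -437/170868 ≈ -0.0025575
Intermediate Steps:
X = 1/437 (X = 1/(742 - 305) = 1/437 ≈ 0.0022883)
N(B) = 1/(391 + B)
-N(X) = -1/(391 + 1/437) = -1/170868/437 = -1*437/170868 = -437/170868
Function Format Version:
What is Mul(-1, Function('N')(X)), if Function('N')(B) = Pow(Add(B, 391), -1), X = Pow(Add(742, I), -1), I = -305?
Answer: Rational(-437, 170868) ≈ -0.0025575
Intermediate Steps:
X = Rational(1, 437) (X = Pow(Add(742, -305), -1) = Pow(437, -1) = Rational(1, 437) ≈ 0.0022883)
Function('N')(B) = Pow(Add(391, B), -1)
Mul(-1, Function('N')(X)) = Mul(-1, Pow(Add(391, Rational(1, 437)), -1)) = Mul(-1, Pow(Rational(170868, 437), -1)) = Mul(-1, Rational(437, 170868)) = Rational(-437, 170868)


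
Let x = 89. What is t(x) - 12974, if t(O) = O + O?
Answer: -12796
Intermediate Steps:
t(O) = 2*O
t(x) - 12974 = 2*89 - 12974 = 178 - 12974 = -12796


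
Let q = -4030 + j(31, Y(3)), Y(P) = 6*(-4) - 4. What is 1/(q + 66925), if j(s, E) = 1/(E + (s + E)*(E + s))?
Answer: 19/1195004 ≈ 1.5900e-5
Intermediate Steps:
Y(P) = -28 (Y(P) = -24 - 4 = -28)
j(s, E) = 1/(E + (E + s)²) (j(s, E) = 1/(E + (E + s)*(E + s)) = 1/(E + (E + s)²))
q = -76571/19 (q = -4030 + 1/(-28 + (-28 + 31)²) = -4030 + 1/(-28 + 3²) = -4030 + 1/(-28 + 9) = -4030 + 1/(-19) = -4030 - 1/19 = -76571/19 ≈ -4030.1)
1/(q + 66925) = 1/(-76571/19 + 66925) = 1/(1195004/19) = 19/1195004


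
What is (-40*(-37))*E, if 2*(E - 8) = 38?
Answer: 39960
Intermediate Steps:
E = 27 (E = 8 + (½)*38 = 8 + 19 = 27)
(-40*(-37))*E = -40*(-37)*27 = 1480*27 = 39960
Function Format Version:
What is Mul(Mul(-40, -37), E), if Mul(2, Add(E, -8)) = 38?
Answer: 39960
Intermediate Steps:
E = 27 (E = Add(8, Mul(Rational(1, 2), 38)) = Add(8, 19) = 27)
Mul(Mul(-40, -37), E) = Mul(Mul(-40, -37), 27) = Mul(1480, 27) = 39960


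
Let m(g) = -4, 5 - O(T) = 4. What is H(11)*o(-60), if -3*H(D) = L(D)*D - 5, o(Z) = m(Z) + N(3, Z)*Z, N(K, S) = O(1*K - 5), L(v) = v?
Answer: 7424/3 ≈ 2474.7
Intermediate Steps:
O(T) = 1 (O(T) = 5 - 1*4 = 5 - 4 = 1)
N(K, S) = 1
o(Z) = -4 + Z (o(Z) = -4 + 1*Z = -4 + Z)
H(D) = 5/3 - D**2/3 (H(D) = -(D*D - 5)/3 = -(D**2 - 5)/3 = -(-5 + D**2)/3 = 5/3 - D**2/3)
H(11)*o(-60) = (5/3 - 1/3*11**2)*(-4 - 60) = (5/3 - 1/3*121)*(-64) = (5/3 - 121/3)*(-64) = -116/3*(-64) = 7424/3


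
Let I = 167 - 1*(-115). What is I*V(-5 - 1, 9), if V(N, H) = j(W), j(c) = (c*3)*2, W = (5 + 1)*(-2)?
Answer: -20304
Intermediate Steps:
W = -12 (W = 6*(-2) = -12)
j(c) = 6*c (j(c) = (3*c)*2 = 6*c)
V(N, H) = -72 (V(N, H) = 6*(-12) = -72)
I = 282 (I = 167 + 115 = 282)
I*V(-5 - 1, 9) = 282*(-72) = -20304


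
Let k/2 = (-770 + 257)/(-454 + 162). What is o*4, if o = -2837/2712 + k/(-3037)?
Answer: -629661365/150313278 ≈ -4.1890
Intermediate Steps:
k = 513/146 (k = 2*((-770 + 257)/(-454 + 162)) = 2*(-513/(-292)) = 2*(-513*(-1/292)) = 2*(513/292) = 513/146 ≈ 3.5137)
o = -629661365/601253112 (o = -2837/2712 + (513/146)/(-3037) = -2837*1/2712 + (513/146)*(-1/3037) = -2837/2712 - 513/443402 = -629661365/601253112 ≈ -1.0472)
o*4 = -629661365/601253112*4 = -629661365/150313278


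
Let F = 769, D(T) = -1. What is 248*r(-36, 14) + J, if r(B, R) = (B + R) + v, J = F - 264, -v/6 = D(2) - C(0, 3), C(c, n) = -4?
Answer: -9415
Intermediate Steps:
v = -18 (v = -6*(-1 - 1*(-4)) = -6*(-1 + 4) = -6*3 = -18)
J = 505 (J = 769 - 264 = 505)
r(B, R) = -18 + B + R (r(B, R) = (B + R) - 18 = -18 + B + R)
248*r(-36, 14) + J = 248*(-18 - 36 + 14) + 505 = 248*(-40) + 505 = -9920 + 505 = -9415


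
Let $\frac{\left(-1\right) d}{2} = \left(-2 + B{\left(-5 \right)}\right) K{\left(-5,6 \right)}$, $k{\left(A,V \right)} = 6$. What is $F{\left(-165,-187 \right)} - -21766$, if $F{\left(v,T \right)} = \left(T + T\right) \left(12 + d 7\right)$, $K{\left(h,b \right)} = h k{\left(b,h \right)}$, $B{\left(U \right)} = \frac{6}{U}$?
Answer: $519934$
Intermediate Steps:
$K{\left(h,b \right)} = 6 h$ ($K{\left(h,b \right)} = h 6 = 6 h$)
$d = -192$ ($d = - 2 \left(-2 + \frac{6}{-5}\right) 6 \left(-5\right) = - 2 \left(-2 + 6 \left(- \frac{1}{5}\right)\right) \left(-30\right) = - 2 \left(-2 - \frac{6}{5}\right) \left(-30\right) = - 2 \left(\left(- \frac{16}{5}\right) \left(-30\right)\right) = \left(-2\right) 96 = -192$)
$F{\left(v,T \right)} = - 2664 T$ ($F{\left(v,T \right)} = \left(T + T\right) \left(12 - 1344\right) = 2 T \left(12 - 1344\right) = 2 T \left(-1332\right) = - 2664 T$)
$F{\left(-165,-187 \right)} - -21766 = \left(-2664\right) \left(-187\right) - -21766 = 498168 + 21766 = 519934$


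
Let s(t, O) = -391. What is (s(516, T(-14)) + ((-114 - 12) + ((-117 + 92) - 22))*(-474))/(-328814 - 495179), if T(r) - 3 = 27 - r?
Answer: -81611/823993 ≈ -0.099043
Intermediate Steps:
T(r) = 30 - r (T(r) = 3 + (27 - r) = 30 - r)
(s(516, T(-14)) + ((-114 - 12) + ((-117 + 92) - 22))*(-474))/(-328814 - 495179) = (-391 + ((-114 - 12) + ((-117 + 92) - 22))*(-474))/(-328814 - 495179) = (-391 + (-126 + (-25 - 22))*(-474))/(-823993) = (-391 + (-126 - 47)*(-474))*(-1/823993) = (-391 - 173*(-474))*(-1/823993) = (-391 + 82002)*(-1/823993) = 81611*(-1/823993) = -81611/823993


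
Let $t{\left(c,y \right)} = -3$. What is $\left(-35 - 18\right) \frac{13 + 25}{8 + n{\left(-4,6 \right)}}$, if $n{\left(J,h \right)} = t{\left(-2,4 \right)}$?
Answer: $- \frac{2014}{5} \approx -402.8$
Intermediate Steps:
$n{\left(J,h \right)} = -3$
$\left(-35 - 18\right) \frac{13 + 25}{8 + n{\left(-4,6 \right)}} = \left(-35 - 18\right) \frac{13 + 25}{8 - 3} = - 53 \cdot \frac{38}{5} = - 53 \cdot 38 \cdot \frac{1}{5} = \left(-53\right) \frac{38}{5} = - \frac{2014}{5}$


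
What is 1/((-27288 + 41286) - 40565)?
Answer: -1/26567 ≈ -3.7641e-5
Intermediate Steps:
1/((-27288 + 41286) - 40565) = 1/(13998 - 40565) = 1/(-26567) = -1/26567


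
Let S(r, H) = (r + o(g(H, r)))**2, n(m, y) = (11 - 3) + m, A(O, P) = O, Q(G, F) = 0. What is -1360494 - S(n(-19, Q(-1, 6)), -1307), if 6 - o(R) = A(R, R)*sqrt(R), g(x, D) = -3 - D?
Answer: -1361031 - 160*sqrt(2) ≈ -1.3613e+6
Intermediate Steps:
n(m, y) = 8 + m
o(R) = 6 - R**(3/2) (o(R) = 6 - R*sqrt(R) = 6 - R**(3/2))
S(r, H) = (6 + r - (-3 - r)**(3/2))**2 (S(r, H) = (r + (6 - (-3 - r)**(3/2)))**2 = (6 + r - (-3 - r)**(3/2))**2)
-1360494 - S(n(-19, Q(-1, 6)), -1307) = -1360494 - (6 + (8 - 19) - (-3 - (8 - 19))**(3/2))**2 = -1360494 - (6 - 11 - (-3 - 1*(-11))**(3/2))**2 = -1360494 - (6 - 11 - (-3 + 11)**(3/2))**2 = -1360494 - (6 - 11 - 8**(3/2))**2 = -1360494 - (6 - 11 - 16*sqrt(2))**2 = -1360494 - (-5 - 16*sqrt(2))**2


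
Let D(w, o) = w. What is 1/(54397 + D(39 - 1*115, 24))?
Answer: 1/54321 ≈ 1.8409e-5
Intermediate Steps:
1/(54397 + D(39 - 1*115, 24)) = 1/(54397 + (39 - 1*115)) = 1/(54397 + (39 - 115)) = 1/(54397 - 76) = 1/54321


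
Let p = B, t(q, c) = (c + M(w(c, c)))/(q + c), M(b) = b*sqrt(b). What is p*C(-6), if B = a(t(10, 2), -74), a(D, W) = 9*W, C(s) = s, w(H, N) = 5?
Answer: 3996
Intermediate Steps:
M(b) = b**(3/2)
t(q, c) = (c + 5*sqrt(5))/(c + q) (t(q, c) = (c + 5**(3/2))/(q + c) = (c + 5*sqrt(5))/(c + q))
B = -666 (B = 9*(-74) = -666)
p = -666
p*C(-6) = -666*(-6) = 3996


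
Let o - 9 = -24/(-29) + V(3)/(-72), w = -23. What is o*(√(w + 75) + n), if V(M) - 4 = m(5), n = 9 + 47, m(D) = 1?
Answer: 142625/261 + 20375*√13/1044 ≈ 616.82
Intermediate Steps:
n = 56
V(M) = 5 (V(M) = 4 + 1 = 5)
o = 20375/2088 (o = 9 + (-24/(-29) + 5/(-72)) = 9 + (-24*(-1/29) + 5*(-1/72)) = 9 + (24/29 - 5/72) = 9 + 1583/2088 = 20375/2088 ≈ 9.7581)
o*(√(w + 75) + n) = 20375*(√(-23 + 75) + 56)/2088 = 20375*(√52 + 56)/2088 = 20375*(2*√13 + 56)/2088 = 20375*(56 + 2*√13)/2088 = 142625/261 + 20375*√13/1044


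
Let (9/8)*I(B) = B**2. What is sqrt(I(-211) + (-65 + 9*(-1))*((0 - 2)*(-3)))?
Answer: 2*sqrt(88043)/3 ≈ 197.81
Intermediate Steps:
I(B) = 8*B**2/9
sqrt(I(-211) + (-65 + 9*(-1))*((0 - 2)*(-3))) = sqrt((8/9)*(-211)**2 + (-65 + 9*(-1))*((0 - 2)*(-3))) = sqrt((8/9)*44521 + (-65 - 9)*(-2*(-3))) = sqrt(356168/9 - 74*6) = sqrt(356168/9 - 444) = sqrt(352172/9) = 2*sqrt(88043)/3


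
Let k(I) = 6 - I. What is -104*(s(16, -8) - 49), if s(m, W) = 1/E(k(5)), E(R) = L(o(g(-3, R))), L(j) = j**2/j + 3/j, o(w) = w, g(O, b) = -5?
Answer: 35802/7 ≈ 5114.6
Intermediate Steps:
L(j) = j + 3/j
E(R) = -28/5 (E(R) = -5 + 3/(-5) = -5 + 3*(-1/5) = -5 - 3/5 = -28/5)
s(m, W) = -5/28 (s(m, W) = 1/(-28/5) = -5/28)
-104*(s(16, -8) - 49) = -104*(-5/28 - 49) = -104*(-1377/28) = 35802/7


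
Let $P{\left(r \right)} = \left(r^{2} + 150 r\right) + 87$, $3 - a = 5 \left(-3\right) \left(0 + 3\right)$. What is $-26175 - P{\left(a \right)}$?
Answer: $-35766$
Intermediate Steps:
$a = 48$ ($a = 3 - 5 \left(-3\right) \left(0 + 3\right) = 3 - \left(-15\right) 3 = 3 - -45 = 3 + 45 = 48$)
$P{\left(r \right)} = 87 + r^{2} + 150 r$
$-26175 - P{\left(a \right)} = -26175 - \left(87 + 48^{2} + 150 \cdot 48\right) = -26175 - \left(87 + 2304 + 7200\right) = -26175 - 9591 = -35766$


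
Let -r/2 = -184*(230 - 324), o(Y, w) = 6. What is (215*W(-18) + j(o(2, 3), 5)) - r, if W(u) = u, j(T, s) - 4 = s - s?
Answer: 30726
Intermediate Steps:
j(T, s) = 4 (j(T, s) = 4 + (s - s) = 4 + 0 = 4)
r = -34592 (r = -(-368)*(230 - 324) = -(-368)*(-94) = -2*17296 = -34592)
(215*W(-18) + j(o(2, 3), 5)) - r = (215*(-18) + 4) - 1*(-34592) = (-3870 + 4) + 34592 = -3866 + 34592 = 30726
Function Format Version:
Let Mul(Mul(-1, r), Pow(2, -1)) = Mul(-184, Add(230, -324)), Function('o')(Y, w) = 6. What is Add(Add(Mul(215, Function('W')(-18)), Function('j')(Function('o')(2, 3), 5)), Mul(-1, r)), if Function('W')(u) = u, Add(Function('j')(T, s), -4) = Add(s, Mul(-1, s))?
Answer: 30726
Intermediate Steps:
Function('j')(T, s) = 4 (Function('j')(T, s) = Add(4, Add(s, Mul(-1, s))) = Add(4, 0) = 4)
r = -34592 (r = Mul(-2, Mul(-184, Add(230, -324))) = Mul(-2, Mul(-184, -94)) = Mul(-2, 17296) = -34592)
Add(Add(Mul(215, Function('W')(-18)), Function('j')(Function('o')(2, 3), 5)), Mul(-1, r)) = Add(Add(Mul(215, -18), 4), Mul(-1, -34592)) = Add(Add(-3870, 4), 34592) = Add(-3866, 34592) = 30726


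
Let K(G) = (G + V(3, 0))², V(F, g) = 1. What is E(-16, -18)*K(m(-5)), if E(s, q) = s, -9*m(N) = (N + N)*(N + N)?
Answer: -132496/81 ≈ -1635.8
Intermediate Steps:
m(N) = -4*N²/9 (m(N) = -(N + N)*(N + N)/9 = -2*N*2*N/9 = -4*N²/9)
K(G) = (1 + G)² (K(G) = (G + 1)² = (1 + G)²)
E(-16, -18)*K(m(-5)) = -16*(1 - 4/9*(-5)²)² = -16*(1 - 4/9*25)² = -16*(1 - 100/9)² = -16*(-91/9)² = -16*8281/81 = -132496/81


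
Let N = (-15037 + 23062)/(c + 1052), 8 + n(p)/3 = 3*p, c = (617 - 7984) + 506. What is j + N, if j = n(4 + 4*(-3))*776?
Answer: -432755289/5809 ≈ -74497.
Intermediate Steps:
c = -6861 (c = -7367 + 506 = -6861)
n(p) = -24 + 9*p (n(p) = -24 + 3*(3*p) = -24 + 9*p)
N = -8025/5809 (N = (-15037 + 23062)/(-6861 + 1052) = 8025/(-5809) = 8025*(-1/5809) = -8025/5809 ≈ -1.3815)
j = -74496 (j = (-24 + 9*(4 + 4*(-3)))*776 = (-24 + 9*(4 - 12))*776 = (-24 + 9*(-8))*776 = (-24 - 72)*776 = -96*776 = -74496)
j + N = -74496 - 8025/5809 = -432755289/5809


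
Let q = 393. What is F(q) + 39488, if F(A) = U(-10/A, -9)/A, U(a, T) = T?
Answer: 5172925/131 ≈ 39488.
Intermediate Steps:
F(A) = -9/A
F(q) + 39488 = -9/393 + 39488 = -9*1/393 + 39488 = -3/131 + 39488 = 5172925/131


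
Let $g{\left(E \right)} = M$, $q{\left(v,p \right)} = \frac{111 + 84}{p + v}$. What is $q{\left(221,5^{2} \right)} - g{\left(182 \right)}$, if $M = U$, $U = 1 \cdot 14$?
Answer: $- \frac{1083}{82} \approx -13.207$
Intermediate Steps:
$U = 14$
$q{\left(v,p \right)} = \frac{195}{p + v}$
$M = 14$
$g{\left(E \right)} = 14$
$q{\left(221,5^{2} \right)} - g{\left(182 \right)} = \frac{195}{5^{2} + 221} - 14 = \frac{195}{25 + 221} - 14 = \frac{195}{246} - 14 = 195 \cdot \frac{1}{246} - 14 = \frac{65}{82} - 14 = - \frac{1083}{82}$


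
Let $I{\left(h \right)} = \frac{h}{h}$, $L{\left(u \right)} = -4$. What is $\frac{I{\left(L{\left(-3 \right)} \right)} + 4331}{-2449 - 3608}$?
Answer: $- \frac{1444}{2019} \approx -0.71521$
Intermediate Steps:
$I{\left(h \right)} = 1$
$\frac{I{\left(L{\left(-3 \right)} \right)} + 4331}{-2449 - 3608} = \frac{1 + 4331}{-2449 - 3608} = \frac{4332}{-6057} = 4332 \left(- \frac{1}{6057}\right) = - \frac{1444}{2019}$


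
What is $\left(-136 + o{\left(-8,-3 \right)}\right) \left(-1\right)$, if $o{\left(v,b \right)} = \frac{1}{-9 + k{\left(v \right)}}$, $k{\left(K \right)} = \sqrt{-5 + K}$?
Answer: $\frac{12793}{94} + \frac{i \sqrt{13}}{94} \approx 136.1 + 0.038357 i$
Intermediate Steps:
$o{\left(v,b \right)} = \frac{1}{-9 + \sqrt{-5 + v}}$
$\left(-136 + o{\left(-8,-3 \right)}\right) \left(-1\right) = \left(-136 + \frac{1}{-9 + \sqrt{-5 - 8}}\right) \left(-1\right) = \left(-136 + \frac{1}{-9 + \sqrt{-13}}\right) \left(-1\right) = \left(-136 + \frac{1}{-9 + i \sqrt{13}}\right) \left(-1\right) = 136 - \frac{1}{-9 + i \sqrt{13}}$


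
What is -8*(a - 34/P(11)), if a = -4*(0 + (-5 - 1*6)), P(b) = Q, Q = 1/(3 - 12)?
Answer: -2800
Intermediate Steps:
Q = -⅑ (Q = 1/(-9) = -⅑ ≈ -0.11111)
P(b) = -⅑
a = 44 (a = -4*(0 + (-5 - 6)) = -4*(0 - 11) = -4*(-11) = 44)
-8*(a - 34/P(11)) = -8*(44 - 34/(-⅑)) = -8*(44 - 34*(-9)) = -8*(44 + 306) = -8*350 = -2800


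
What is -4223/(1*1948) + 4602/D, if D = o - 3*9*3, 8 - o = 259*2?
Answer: -3820163/383756 ≈ -9.9547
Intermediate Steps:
o = -510 (o = 8 - 259*2 = 8 - 1*518 = 8 - 518 = -510)
D = -591 (D = -510 - 3*9*3 = -510 - 27*3 = -510 - 81 = -591)
-4223/(1*1948) + 4602/D = -4223/(1*1948) + 4602/(-591) = -4223/1948 + 4602*(-1/591) = -4223*1/1948 - 1534/197 = -4223/1948 - 1534/197 = -3820163/383756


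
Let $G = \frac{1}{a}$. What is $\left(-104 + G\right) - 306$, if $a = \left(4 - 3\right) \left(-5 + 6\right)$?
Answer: $-409$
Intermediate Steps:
$a = 1$ ($a = 1 \cdot 1 = 1$)
$G = 1$ ($G = 1^{-1} = 1$)
$\left(-104 + G\right) - 306 = \left(-104 + 1\right) - 306 = -103 - 306 = -409$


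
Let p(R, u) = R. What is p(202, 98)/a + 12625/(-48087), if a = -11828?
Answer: -79521037/284386518 ≈ -0.27962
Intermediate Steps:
p(202, 98)/a + 12625/(-48087) = 202/(-11828) + 12625/(-48087) = 202*(-1/11828) + 12625*(-1/48087) = -101/5914 - 12625/48087 = -79521037/284386518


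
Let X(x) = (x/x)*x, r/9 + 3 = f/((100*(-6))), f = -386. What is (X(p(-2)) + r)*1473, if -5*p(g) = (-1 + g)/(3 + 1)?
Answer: -1551069/50 ≈ -31021.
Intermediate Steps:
p(g) = 1/20 - g/20 (p(g) = -(-1 + g)/(5*(3 + 1)) = -(-1 + g)/(5*4) = -(-¼ + g/4)/5 = 1/20 - g/20)
r = -2121/100 (r = -27 + 9*(-386/(100*(-6))) = -27 + 9*(-386/(-600)) = -27 + 9*(-386*(-1/600)) = -27 + 9*(193/300) = -27 + 579/100 = -2121/100 ≈ -21.210)
X(x) = x (X(x) = 1*x = x)
(X(p(-2)) + r)*1473 = ((1/20 - 1/20*(-2)) - 2121/100)*1473 = ((1/20 + ⅒) - 2121/100)*1473 = (3/20 - 2121/100)*1473 = -1053/50*1473 = -1551069/50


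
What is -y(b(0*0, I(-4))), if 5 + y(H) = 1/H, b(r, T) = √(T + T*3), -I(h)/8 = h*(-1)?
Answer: 5 + I*√2/16 ≈ 5.0 + 0.088388*I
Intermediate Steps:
I(h) = 8*h (I(h) = -8*h*(-1) = -(-8)*h = 8*h)
b(r, T) = 2*√T (b(r, T) = √(T + 3*T) = √(4*T) = 2*√T)
y(H) = -5 + 1/H
-y(b(0*0, I(-4))) = -(-5 + 1/(2*√(8*(-4)))) = -(-5 + 1/(2*√(-32))) = -(-5 + 1/(2*(4*I*√2))) = -(-5 + 1/(8*I*√2)) = -(-5 - I*√2/16) = 5 + I*√2/16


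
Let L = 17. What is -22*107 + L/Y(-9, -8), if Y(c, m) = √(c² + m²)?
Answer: -2354 + 17*√145/145 ≈ -2352.6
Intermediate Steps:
-22*107 + L/Y(-9, -8) = -22*107 + 17/(√((-9)² + (-8)²)) = -2354 + 17/(√(81 + 64)) = -2354 + 17/(√145) = -2354 + 17*(√145/145) = -2354 + 17*√145/145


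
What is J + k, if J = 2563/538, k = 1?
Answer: 3101/538 ≈ 5.7639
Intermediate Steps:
J = 2563/538 (J = 2563*(1/538) = 2563/538 ≈ 4.7639)
J + k = 2563/538 + 1 = 3101/538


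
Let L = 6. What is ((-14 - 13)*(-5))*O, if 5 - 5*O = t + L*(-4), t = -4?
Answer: 891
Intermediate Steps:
O = 33/5 (O = 1 - (-4 + 6*(-4))/5 = 1 - (-4 - 24)/5 = 1 - 1/5*(-28) = 1 + 28/5 = 33/5 ≈ 6.6000)
((-14 - 13)*(-5))*O = ((-14 - 13)*(-5))*(33/5) = -27*(-5)*(33/5) = 135*(33/5) = 891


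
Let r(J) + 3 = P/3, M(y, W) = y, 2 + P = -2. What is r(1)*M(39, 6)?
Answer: -169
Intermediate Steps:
P = -4 (P = -2 - 2 = -4)
r(J) = -13/3 (r(J) = -3 - 4/3 = -13/3)
r(1)*M(39, 6) = -13/3*39 = -169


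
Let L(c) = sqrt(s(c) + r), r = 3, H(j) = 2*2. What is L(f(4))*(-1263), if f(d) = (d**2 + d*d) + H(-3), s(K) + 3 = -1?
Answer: -1263*I ≈ -1263.0*I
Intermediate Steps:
s(K) = -4 (s(K) = -3 - 1 = -4)
H(j) = 4
f(d) = 4 + 2*d**2 (f(d) = (d**2 + d*d) + 4 = (d**2 + d**2) + 4 = 2*d**2 + 4 = 4 + 2*d**2)
L(c) = I (L(c) = sqrt(-4 + 3) = sqrt(-1) = I)
L(f(4))*(-1263) = I*(-1263) = -1263*I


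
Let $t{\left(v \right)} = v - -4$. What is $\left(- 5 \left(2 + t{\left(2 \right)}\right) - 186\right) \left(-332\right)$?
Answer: $75032$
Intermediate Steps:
$t{\left(v \right)} = 4 + v$ ($t{\left(v \right)} = v + 4 = 4 + v$)
$\left(- 5 \left(2 + t{\left(2 \right)}\right) - 186\right) \left(-332\right) = \left(- 5 \left(2 + \left(4 + 2\right)\right) - 186\right) \left(-332\right) = \left(- 5 \left(2 + 6\right) - 186\right) \left(-332\right) = \left(\left(-5\right) 8 - 186\right) \left(-332\right) = \left(-40 - 186\right) \left(-332\right) = \left(-226\right) \left(-332\right) = 75032$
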